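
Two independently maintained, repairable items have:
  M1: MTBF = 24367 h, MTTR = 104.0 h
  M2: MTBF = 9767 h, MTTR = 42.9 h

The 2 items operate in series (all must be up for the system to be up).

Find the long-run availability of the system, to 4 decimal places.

A(M1) = MTBF/(MTBF+MTTR) = 24367/(24367+104.0) = 0.995750
A(M2) = MTBF/(MTBF+MTTR) = 9767/(9767+42.9) = 0.995627
Series availability: 0.995750 × 0.995627 = 0.9914

0.9914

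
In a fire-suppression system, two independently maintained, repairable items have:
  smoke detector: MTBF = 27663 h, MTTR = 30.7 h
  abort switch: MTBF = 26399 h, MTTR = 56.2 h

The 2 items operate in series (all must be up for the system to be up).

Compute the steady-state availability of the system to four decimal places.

0.9968

A(smoke detector) = MTBF/(MTBF+MTTR) = 27663/(27663+30.7) = 0.998891
A(abort switch) = MTBF/(MTBF+MTTR) = 26399/(26399+56.2) = 0.997876
Series availability: 0.998891 × 0.997876 = 0.9968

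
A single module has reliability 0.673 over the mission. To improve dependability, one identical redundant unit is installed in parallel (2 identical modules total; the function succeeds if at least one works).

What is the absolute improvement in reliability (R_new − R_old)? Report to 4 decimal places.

R_before = 0.673
R_after = 1 − (1 − 0.673)^2 = 0.8931
ΔR = 0.8931 − 0.673 = 0.2201

0.2201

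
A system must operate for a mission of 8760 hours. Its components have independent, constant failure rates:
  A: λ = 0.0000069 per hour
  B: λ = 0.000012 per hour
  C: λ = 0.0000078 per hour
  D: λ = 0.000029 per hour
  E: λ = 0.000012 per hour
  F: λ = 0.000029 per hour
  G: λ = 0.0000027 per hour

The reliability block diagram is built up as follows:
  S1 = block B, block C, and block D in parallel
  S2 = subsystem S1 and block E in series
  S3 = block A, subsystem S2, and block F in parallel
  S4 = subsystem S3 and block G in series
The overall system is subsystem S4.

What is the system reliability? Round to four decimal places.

0.9753

R(A) = exp(−0.0000069 × 8760) = 0.941346
R(B) = exp(−0.000012 × 8760) = 0.900216
R(C) = exp(−0.0000078 × 8760) = 0.933954
R(D) = exp(−0.000029 × 8760) = 0.775661
R(E) = exp(−0.000012 × 8760) = 0.900216
R(F) = exp(−0.000029 × 8760) = 0.775661
R(G) = exp(−0.0000027 × 8760) = 0.976626
Parallel (B, C, and D): 1 − (1 − 0.900216)(1 − 0.933954)(1 − 0.775661) = 0.998522
Series ([0.998522] and E): 0.998522 × 0.900216 = 0.898885
Parallel (A, [0.898885], and F): 1 − (1 − 0.941346)(1 − 0.898885)(1 − 0.775661) = 0.998669
Series ([0.998669] and G): 0.998669 × 0.976626 = 0.9753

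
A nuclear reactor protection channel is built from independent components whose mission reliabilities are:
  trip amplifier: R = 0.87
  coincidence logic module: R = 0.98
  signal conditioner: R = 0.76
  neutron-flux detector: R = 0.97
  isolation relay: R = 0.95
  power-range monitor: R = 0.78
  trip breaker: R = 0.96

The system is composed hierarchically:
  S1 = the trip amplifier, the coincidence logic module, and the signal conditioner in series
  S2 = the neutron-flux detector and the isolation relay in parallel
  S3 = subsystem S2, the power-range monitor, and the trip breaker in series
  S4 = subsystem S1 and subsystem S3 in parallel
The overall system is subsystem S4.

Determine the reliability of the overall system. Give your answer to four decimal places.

Series (trip amplifier, coincidence logic module, and signal conditioner): 0.870000 × 0.980000 × 0.760000 = 0.647976
Parallel (neutron-flux detector and isolation relay): 1 − (1 − 0.970000)(1 − 0.950000) = 0.998500
Series ([0.998500], power-range monitor, and trip breaker): 0.998500 × 0.780000 × 0.960000 = 0.747677
Parallel ([0.647976] and [0.747677]): 1 − (1 − 0.647976)(1 − 0.747677) = 0.9112

0.9112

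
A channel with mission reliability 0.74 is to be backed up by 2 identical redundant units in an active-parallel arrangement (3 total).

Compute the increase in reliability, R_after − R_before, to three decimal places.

0.242

R_before = 0.74
R_after = 1 − (1 − 0.74)^3 = 0.982
ΔR = 0.982 − 0.74 = 0.242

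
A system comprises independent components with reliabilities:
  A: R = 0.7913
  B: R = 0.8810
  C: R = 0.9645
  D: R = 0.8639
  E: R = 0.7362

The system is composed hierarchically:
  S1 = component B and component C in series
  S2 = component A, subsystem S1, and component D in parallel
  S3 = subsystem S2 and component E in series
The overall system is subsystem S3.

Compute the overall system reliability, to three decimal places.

0.733

Series (B and C): 0.88100 × 0.96450 = 0.84972
Parallel (A, [0.84972], and D): 1 − (1 − 0.79130)(1 − 0.84972)(1 − 0.86390) = 0.99573
Series ([0.99573] and E): 0.99573 × 0.73620 = 0.733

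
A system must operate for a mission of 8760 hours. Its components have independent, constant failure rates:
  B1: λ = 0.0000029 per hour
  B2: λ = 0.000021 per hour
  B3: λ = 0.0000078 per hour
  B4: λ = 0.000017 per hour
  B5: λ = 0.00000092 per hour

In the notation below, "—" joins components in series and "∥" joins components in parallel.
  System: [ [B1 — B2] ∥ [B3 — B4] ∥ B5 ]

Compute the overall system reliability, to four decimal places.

R(B1) = exp(−0.0000029 × 8760) = 0.974916
R(B2) = exp(−0.000021 × 8760) = 0.831969
R(B3) = exp(−0.0000078 × 8760) = 0.933954
R(B4) = exp(−0.000017 × 8760) = 0.861638
R(B5) = exp(−0.00000092 × 8760) = 0.991973
Series (B1 and B2): 0.974916 × 0.831969 = 0.811100
Series (B3 and B4): 0.933954 × 0.861638 = 0.804730
Parallel ([0.811100], [0.804730], and B5): 1 − (1 − 0.811100)(1 − 0.804730)(1 − 0.991973) = 0.9997

0.9997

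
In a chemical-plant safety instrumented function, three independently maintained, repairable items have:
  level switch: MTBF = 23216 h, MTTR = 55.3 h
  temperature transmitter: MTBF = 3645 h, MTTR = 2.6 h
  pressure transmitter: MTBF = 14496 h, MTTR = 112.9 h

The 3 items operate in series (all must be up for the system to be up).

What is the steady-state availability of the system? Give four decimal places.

0.9892

A(level switch) = MTBF/(MTBF+MTTR) = 23216/(23216+55.3) = 0.997624
A(temperature transmitter) = MTBF/(MTBF+MTTR) = 3645/(3645+2.6) = 0.999287
A(pressure transmitter) = MTBF/(MTBF+MTTR) = 14496/(14496+112.9) = 0.992272
Series availability: 0.997624 × 0.999287 × 0.992272 = 0.9892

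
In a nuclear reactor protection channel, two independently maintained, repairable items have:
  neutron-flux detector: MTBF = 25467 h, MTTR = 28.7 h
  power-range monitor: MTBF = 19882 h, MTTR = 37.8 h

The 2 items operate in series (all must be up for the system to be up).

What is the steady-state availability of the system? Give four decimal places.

A(neutron-flux detector) = MTBF/(MTBF+MTTR) = 25467/(25467+28.7) = 0.998874
A(power-range monitor) = MTBF/(MTBF+MTTR) = 19882/(19882+37.8) = 0.998102
Series availability: 0.998874 × 0.998102 = 0.9970

0.9970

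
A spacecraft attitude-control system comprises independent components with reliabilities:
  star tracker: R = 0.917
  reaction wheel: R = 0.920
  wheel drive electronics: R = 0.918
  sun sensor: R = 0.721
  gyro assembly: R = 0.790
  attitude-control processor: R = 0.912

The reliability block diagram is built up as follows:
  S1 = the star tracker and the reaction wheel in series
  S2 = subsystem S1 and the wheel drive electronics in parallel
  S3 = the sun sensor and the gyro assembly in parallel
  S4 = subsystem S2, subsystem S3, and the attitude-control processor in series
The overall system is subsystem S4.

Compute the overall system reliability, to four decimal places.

Series (star tracker and reaction wheel): 0.917000 × 0.920000 = 0.843640
Parallel ([0.843640] and wheel drive electronics): 1 − (1 − 0.843640)(1 − 0.918000) = 0.987178
Parallel (sun sensor and gyro assembly): 1 − (1 − 0.721000)(1 − 0.790000) = 0.941410
Series ([0.987178], [0.941410], and attitude-control processor): 0.987178 × 0.941410 × 0.912000 = 0.8476

0.8476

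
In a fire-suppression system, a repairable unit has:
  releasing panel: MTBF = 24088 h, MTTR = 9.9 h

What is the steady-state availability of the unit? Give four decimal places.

0.9996

A(releasing panel) = MTBF/(MTBF+MTTR) = 24088/(24088+9.9) = 0.9996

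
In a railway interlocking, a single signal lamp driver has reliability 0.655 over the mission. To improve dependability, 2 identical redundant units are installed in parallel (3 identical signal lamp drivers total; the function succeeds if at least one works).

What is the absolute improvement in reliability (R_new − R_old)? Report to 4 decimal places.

R_before = 0.655
R_after = 1 − (1 − 0.655)^3 = 0.9589
ΔR = 0.9589 − 0.655 = 0.3039

0.3039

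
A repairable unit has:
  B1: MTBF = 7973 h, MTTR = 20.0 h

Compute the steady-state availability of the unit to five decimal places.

0.99750

A(B1) = MTBF/(MTBF+MTTR) = 7973/(7973+20.0) = 0.99750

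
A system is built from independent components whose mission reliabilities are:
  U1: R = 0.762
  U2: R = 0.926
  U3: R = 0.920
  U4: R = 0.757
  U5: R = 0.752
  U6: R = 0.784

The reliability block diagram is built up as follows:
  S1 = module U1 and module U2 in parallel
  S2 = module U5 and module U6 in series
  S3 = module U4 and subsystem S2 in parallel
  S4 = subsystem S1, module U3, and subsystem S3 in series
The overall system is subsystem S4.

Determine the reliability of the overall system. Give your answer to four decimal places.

0.8137

Parallel (U1 and U2): 1 − (1 − 0.762000)(1 − 0.926000) = 0.982388
Series (U5 and U6): 0.752000 × 0.784000 = 0.589568
Parallel (U4 and [0.589568]): 1 − (1 − 0.757000)(1 − 0.589568) = 0.900265
Series ([0.982388], U3, and [0.900265]): 0.982388 × 0.920000 × 0.900265 = 0.8137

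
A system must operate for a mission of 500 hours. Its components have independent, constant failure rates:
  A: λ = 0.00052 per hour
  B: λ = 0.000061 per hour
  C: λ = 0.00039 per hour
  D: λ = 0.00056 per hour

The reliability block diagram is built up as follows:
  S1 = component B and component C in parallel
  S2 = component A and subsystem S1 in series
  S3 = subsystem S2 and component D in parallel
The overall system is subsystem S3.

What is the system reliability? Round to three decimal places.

0.943

R(A) = exp(−0.00052 × 500) = 0.77105
R(B) = exp(−0.000061 × 500) = 0.96996
R(C) = exp(−0.00039 × 500) = 0.82283
R(D) = exp(−0.00056 × 500) = 0.75578
Parallel (B and C): 1 − (1 − 0.96996)(1 − 0.82283) = 0.99468
Series (A and [0.99468]): 0.77105 × 0.99468 = 0.76695
Parallel ([0.76695] and D): 1 − (1 − 0.76695)(1 − 0.75578) = 0.943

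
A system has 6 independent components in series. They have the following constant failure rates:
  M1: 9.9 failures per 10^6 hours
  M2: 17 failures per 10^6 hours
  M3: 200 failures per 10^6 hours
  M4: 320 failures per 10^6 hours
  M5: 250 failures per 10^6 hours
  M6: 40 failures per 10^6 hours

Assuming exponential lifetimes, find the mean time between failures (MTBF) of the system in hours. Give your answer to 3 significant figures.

1190

Series of exponential components: λ_sys = Σ λ_i
λ_sys = 0.0000099 + 0.000017 + 0.00020 + 0.00032 + 0.00025 + 0.000040 = 8.3690e-04 /h
MTBF = 1 / λ_sys = 1190 h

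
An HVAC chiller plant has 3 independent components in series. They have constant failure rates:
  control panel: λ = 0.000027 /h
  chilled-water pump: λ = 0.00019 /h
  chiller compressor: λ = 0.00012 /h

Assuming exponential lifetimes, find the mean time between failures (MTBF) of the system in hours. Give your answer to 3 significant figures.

Series of exponential components: λ_sys = Σ λ_i
λ_sys = 0.000027 + 0.00019 + 0.00012 = 3.3700e-04 /h
MTBF = 1 / λ_sys = 2970 h

2970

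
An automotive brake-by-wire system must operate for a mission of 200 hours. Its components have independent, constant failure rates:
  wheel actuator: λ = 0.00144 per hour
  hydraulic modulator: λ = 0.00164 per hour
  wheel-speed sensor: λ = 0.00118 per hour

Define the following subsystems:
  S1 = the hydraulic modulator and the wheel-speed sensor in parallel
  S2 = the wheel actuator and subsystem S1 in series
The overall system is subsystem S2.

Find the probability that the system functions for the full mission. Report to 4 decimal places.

R(wheel actuator) = exp(−0.00144 × 200) = 0.749762
R(hydraulic modulator) = exp(−0.00164 × 200) = 0.720363
R(wheel-speed sensor) = exp(−0.00118 × 200) = 0.789781
Parallel (hydraulic modulator and wheel-speed sensor): 1 − (1 − 0.720363)(1 − 0.789781) = 0.941215
Series (wheel actuator and [0.941215]): 0.749762 × 0.941215 = 0.7057

0.7057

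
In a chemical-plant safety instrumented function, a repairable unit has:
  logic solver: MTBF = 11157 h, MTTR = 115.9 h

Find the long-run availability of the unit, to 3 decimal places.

A(logic solver) = MTBF/(MTBF+MTTR) = 11157/(11157+115.9) = 0.990

0.990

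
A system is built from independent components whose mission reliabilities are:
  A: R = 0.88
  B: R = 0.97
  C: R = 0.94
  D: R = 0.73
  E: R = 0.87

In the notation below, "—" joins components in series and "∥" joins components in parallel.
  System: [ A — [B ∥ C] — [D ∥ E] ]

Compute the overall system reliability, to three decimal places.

Parallel (B and C): 1 − (1 − 0.97000)(1 − 0.94000) = 0.99820
Parallel (D and E): 1 − (1 − 0.73000)(1 − 0.87000) = 0.96490
Series (A, [0.99820], and [0.96490]): 0.88000 × 0.99820 × 0.96490 = 0.848

0.848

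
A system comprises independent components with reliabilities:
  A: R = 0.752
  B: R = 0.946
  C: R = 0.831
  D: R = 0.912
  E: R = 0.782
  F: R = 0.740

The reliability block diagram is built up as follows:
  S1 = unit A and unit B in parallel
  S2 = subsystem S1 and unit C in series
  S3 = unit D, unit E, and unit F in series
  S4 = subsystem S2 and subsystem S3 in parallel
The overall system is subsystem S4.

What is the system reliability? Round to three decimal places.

Parallel (A and B): 1 − (1 − 0.75200)(1 − 0.94600) = 0.98661
Series ([0.98661] and C): 0.98661 × 0.83100 = 0.81987
Series (D, E, and F): 0.91200 × 0.78200 × 0.74000 = 0.52776
Parallel ([0.81987] and [0.52776]): 1 − (1 − 0.81987)(1 − 0.52776) = 0.915

0.915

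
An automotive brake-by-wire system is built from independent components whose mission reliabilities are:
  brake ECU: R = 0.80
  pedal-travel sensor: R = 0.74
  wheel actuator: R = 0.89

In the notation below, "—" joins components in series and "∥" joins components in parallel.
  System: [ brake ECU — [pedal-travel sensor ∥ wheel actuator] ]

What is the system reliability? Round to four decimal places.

0.7771

Parallel (pedal-travel sensor and wheel actuator): 1 − (1 − 0.740000)(1 − 0.890000) = 0.971400
Series (brake ECU and [0.971400]): 0.800000 × 0.971400 = 0.7771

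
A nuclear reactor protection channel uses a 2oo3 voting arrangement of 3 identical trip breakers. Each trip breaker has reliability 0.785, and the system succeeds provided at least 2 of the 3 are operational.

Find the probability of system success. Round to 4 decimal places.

0.8812

R = Σ_{i=2}^{3} C(3,i) p^i (1−p)^{3−i} with p = 0.785
C(3,2)·0.785^2·0.215^1 = 0.397465
C(3,3)·0.785^3·0.215^0 = 0.483737
Sum = 0.8812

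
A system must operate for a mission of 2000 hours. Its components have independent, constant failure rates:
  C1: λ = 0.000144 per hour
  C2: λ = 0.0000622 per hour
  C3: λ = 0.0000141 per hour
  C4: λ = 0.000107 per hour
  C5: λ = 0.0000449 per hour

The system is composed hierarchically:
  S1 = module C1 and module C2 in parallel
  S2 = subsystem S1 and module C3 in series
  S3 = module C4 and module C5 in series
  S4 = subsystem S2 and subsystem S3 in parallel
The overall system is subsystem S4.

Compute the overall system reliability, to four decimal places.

R(C1) = exp(−0.000144 × 2000) = 0.749762
R(C2) = exp(−0.0000622 × 2000) = 0.883027
R(C3) = exp(−0.0000141 × 2000) = 0.972194
R(C4) = exp(−0.000107 × 2000) = 0.807348
R(C5) = exp(−0.0000449 × 2000) = 0.914114
Parallel (C1 and C2): 1 − (1 − 0.749762)(1 − 0.883027) = 0.970729
Series ([0.970729] and C3): 0.970729 × 0.972194 = 0.943737
Series (C4 and C5): 0.807348 × 0.914114 = 0.738008
Parallel ([0.943737] and [0.738008]): 1 − (1 − 0.943737)(1 − 0.738008) = 0.9853

0.9853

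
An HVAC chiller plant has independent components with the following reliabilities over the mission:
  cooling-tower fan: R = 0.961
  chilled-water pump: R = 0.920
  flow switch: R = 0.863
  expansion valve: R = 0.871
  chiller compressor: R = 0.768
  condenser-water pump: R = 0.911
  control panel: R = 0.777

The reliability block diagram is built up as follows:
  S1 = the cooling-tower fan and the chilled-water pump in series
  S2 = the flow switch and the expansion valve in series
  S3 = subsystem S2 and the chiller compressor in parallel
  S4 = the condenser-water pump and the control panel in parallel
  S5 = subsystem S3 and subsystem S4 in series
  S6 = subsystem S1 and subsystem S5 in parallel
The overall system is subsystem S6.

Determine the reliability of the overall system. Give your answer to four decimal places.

0.9912

Series (cooling-tower fan and chilled-water pump): 0.961000 × 0.920000 = 0.884120
Series (flow switch and expansion valve): 0.863000 × 0.871000 = 0.751673
Parallel ([0.751673] and chiller compressor): 1 − (1 − 0.751673)(1 − 0.768000) = 0.942388
Parallel (condenser-water pump and control panel): 1 − (1 − 0.911000)(1 − 0.777000) = 0.980153
Series ([0.942388] and [0.980153]): 0.942388 × 0.980153 = 0.923684
Parallel ([0.884120] and [0.923684]): 1 − (1 − 0.884120)(1 − 0.923684) = 0.9912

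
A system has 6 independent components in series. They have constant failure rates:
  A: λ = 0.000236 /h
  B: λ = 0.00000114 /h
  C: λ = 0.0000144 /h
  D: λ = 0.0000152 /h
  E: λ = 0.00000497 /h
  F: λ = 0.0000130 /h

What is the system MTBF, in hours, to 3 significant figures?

Series of exponential components: λ_sys = Σ λ_i
λ_sys = 0.000236 + 0.00000114 + 0.0000144 + 0.0000152 + 0.00000497 + 0.0000130 = 2.8471e-04 /h
MTBF = 1 / λ_sys = 3510 h

3510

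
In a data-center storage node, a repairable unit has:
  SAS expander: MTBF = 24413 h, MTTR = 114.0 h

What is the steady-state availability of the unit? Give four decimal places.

A(SAS expander) = MTBF/(MTBF+MTTR) = 24413/(24413+114.0) = 0.9954

0.9954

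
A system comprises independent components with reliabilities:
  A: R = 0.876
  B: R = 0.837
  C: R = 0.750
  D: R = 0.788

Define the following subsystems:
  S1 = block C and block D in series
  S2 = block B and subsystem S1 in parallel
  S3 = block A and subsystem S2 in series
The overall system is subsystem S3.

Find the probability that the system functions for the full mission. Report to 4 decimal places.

0.8176

Series (C and D): 0.750000 × 0.788000 = 0.591000
Parallel (B and [0.591000]): 1 − (1 − 0.837000)(1 − 0.591000) = 0.933333
Series (A and [0.933333]): 0.876000 × 0.933333 = 0.8176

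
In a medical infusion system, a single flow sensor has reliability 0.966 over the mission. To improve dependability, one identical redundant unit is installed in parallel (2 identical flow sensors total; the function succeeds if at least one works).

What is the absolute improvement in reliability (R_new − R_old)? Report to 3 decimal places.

0.033

R_before = 0.966
R_after = 1 − (1 − 0.966)^2 = 0.999
ΔR = 0.999 − 0.966 = 0.033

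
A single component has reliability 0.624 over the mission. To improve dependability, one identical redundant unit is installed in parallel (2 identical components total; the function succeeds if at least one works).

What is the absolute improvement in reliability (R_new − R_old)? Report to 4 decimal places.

R_before = 0.624
R_after = 1 − (1 − 0.624)^2 = 0.8586
ΔR = 0.8586 − 0.624 = 0.2346

0.2346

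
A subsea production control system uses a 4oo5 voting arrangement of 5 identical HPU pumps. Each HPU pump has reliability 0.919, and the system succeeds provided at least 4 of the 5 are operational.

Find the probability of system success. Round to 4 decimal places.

R = Σ_{i=4}^{5} C(5,i) p^i (1−p)^{5−i} with p = 0.919
C(5,4)·0.919^4·0.081^1 = 0.288880
C(5,5)·0.919^5·0.081^0 = 0.655507
Sum = 0.9444

0.9444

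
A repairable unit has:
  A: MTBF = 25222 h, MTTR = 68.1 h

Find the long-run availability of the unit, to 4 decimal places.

0.9973

A(A) = MTBF/(MTBF+MTTR) = 25222/(25222+68.1) = 0.9973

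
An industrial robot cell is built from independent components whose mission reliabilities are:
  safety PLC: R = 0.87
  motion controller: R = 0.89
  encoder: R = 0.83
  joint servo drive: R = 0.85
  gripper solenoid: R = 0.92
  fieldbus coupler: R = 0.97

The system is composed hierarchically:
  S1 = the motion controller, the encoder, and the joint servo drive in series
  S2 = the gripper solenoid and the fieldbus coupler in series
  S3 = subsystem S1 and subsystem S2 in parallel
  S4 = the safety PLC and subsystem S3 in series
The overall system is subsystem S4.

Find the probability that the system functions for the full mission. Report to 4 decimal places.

0.8352

Series (motion controller, encoder, and joint servo drive): 0.890000 × 0.830000 × 0.850000 = 0.627895
Series (gripper solenoid and fieldbus coupler): 0.920000 × 0.970000 = 0.892400
Parallel ([0.627895] and [0.892400]): 1 − (1 − 0.627895)(1 − 0.892400) = 0.959962
Series (safety PLC and [0.959962]): 0.870000 × 0.959962 = 0.8352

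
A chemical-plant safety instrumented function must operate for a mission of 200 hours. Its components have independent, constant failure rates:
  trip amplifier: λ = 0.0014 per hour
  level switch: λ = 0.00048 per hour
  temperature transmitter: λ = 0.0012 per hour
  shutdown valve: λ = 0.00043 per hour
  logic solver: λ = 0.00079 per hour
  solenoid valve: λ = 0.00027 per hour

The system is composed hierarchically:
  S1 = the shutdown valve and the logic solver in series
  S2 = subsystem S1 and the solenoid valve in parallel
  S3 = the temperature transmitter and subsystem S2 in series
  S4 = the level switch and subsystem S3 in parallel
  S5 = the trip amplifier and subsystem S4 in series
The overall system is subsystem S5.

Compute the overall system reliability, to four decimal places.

R(trip amplifier) = exp(−0.0014 × 200) = 0.755784
R(level switch) = exp(−0.00048 × 200) = 0.908464
R(temperature transmitter) = exp(−0.0012 × 200) = 0.786628
R(shutdown valve) = exp(−0.00043 × 200) = 0.917594
R(logic solver) = exp(−0.00079 × 200) = 0.853850
R(solenoid valve) = exp(−0.00027 × 200) = 0.947432
Series (shutdown valve and logic solver): 0.917594 × 0.853850 = 0.783488
Parallel ([0.783488] and solenoid valve): 1 − (1 − 0.783488)(1 − 0.947432) = 0.988618
Series (temperature transmitter and [0.988618]): 0.786628 × 0.988618 = 0.777675
Parallel (level switch and [0.777675]): 1 − (1 − 0.908464)(1 − 0.777675) = 0.979649
Series (trip amplifier and [0.979649]): 0.755784 × 0.979649 = 0.7404

0.7404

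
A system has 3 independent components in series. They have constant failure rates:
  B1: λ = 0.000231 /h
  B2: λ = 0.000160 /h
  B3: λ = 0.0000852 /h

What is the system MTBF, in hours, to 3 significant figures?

2100

Series of exponential components: λ_sys = Σ λ_i
λ_sys = 0.000231 + 0.000160 + 0.0000852 = 4.7620e-04 /h
MTBF = 1 / λ_sys = 2100 h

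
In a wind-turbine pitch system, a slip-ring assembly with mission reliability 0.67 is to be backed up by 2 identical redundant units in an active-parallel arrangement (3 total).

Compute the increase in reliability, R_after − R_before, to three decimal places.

R_before = 0.67
R_after = 1 − (1 − 0.67)^3 = 0.964
ΔR = 0.964 − 0.67 = 0.294

0.294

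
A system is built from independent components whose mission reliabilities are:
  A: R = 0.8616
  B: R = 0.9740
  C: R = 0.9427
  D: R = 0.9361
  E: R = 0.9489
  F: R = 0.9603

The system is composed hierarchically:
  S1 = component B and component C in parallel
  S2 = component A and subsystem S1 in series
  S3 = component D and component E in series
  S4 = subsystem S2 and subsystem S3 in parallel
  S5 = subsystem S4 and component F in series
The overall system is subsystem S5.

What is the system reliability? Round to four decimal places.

0.9453

Parallel (B and C): 1 − (1 − 0.974000)(1 − 0.942700) = 0.998510
Series (A and [0.998510]): 0.861600 × 0.998510 = 0.860316
Series (D and E): 0.936100 × 0.948900 = 0.888265
Parallel ([0.860316] and [0.888265]): 1 − (1 − 0.860316)(1 − 0.888265) = 0.984392
Series ([0.984392] and F): 0.984392 × 0.960300 = 0.9453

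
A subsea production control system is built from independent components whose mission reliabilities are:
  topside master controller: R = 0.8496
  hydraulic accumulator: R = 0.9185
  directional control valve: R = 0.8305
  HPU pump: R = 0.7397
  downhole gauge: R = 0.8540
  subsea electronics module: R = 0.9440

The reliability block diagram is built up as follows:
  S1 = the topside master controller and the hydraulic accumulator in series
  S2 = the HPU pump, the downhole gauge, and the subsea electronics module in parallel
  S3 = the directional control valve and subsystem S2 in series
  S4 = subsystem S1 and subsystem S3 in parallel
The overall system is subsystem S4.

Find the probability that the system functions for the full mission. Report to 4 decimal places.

Series (topside master controller and hydraulic accumulator): 0.849600 × 0.918500 = 0.780358
Parallel (HPU pump, downhole gauge, and subsea electronics module): 1 − (1 − 0.739700)(1 − 0.854000)(1 − 0.944000) = 0.997872
Series (directional control valve and [0.997872]): 0.830500 × 0.997872 = 0.828733
Parallel ([0.780358] and [0.828733]): 1 − (1 − 0.780358)(1 − 0.828733) = 0.9624

0.9624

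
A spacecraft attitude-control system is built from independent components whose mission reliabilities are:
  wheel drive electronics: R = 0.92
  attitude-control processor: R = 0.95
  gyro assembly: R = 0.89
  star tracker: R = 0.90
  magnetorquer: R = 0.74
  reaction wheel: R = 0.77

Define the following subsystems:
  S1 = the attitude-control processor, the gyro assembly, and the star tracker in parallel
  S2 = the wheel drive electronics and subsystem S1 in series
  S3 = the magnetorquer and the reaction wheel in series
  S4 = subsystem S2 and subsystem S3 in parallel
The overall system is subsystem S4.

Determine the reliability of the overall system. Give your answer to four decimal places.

Parallel (attitude-control processor, gyro assembly, and star tracker): 1 − (1 − 0.950000)(1 − 0.890000)(1 − 0.900000) = 0.999450
Series (wheel drive electronics and [0.999450]): 0.920000 × 0.999450 = 0.919494
Series (magnetorquer and reaction wheel): 0.740000 × 0.770000 = 0.569800
Parallel ([0.919494] and [0.569800]): 1 − (1 − 0.919494)(1 − 0.569800) = 0.9654

0.9654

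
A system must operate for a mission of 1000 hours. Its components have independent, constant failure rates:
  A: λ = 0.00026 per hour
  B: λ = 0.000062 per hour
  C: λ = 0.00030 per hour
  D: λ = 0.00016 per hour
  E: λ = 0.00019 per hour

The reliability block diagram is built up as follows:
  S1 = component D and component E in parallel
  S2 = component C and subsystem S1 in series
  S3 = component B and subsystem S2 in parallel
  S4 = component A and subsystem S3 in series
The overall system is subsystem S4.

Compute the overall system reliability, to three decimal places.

R(A) = exp(−0.00026 × 1000) = 0.77105
R(B) = exp(−0.000062 × 1000) = 0.93988
R(C) = exp(−0.00030 × 1000) = 0.74082
R(D) = exp(−0.00016 × 1000) = 0.85214
R(E) = exp(−0.00019 × 1000) = 0.82696
Parallel (D and E): 1 − (1 − 0.85214)(1 − 0.82696) = 0.97441
Series (C and [0.97441]): 0.74082 × 0.97441 = 0.72186
Parallel (B and [0.72186]): 1 − (1 − 0.93988)(1 − 0.72186) = 0.98328
Series (A and [0.98328]): 0.77105 × 0.98328 = 0.758

0.758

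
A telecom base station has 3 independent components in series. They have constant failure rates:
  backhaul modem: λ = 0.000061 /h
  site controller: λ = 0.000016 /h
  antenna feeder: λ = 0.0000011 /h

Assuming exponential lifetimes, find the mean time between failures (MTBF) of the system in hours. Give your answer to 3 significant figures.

12800

Series of exponential components: λ_sys = Σ λ_i
λ_sys = 0.000061 + 0.000016 + 0.0000011 = 7.8100e-05 /h
MTBF = 1 / λ_sys = 12800 h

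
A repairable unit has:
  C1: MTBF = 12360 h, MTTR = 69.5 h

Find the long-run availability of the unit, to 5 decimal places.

A(C1) = MTBF/(MTBF+MTTR) = 12360/(12360+69.5) = 0.99441

0.99441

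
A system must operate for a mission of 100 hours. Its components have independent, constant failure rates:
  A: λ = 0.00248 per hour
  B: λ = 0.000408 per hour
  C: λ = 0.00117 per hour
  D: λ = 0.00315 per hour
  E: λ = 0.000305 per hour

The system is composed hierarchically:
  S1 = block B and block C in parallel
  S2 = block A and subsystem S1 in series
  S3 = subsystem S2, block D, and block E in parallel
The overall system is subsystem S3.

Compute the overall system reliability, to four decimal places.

0.9982

R(A) = exp(−0.00248 × 100) = 0.780360
R(B) = exp(−0.000408 × 100) = 0.960021
R(C) = exp(−0.00117 × 100) = 0.889585
R(D) = exp(−0.00315 × 100) = 0.729789
R(E) = exp(−0.000305 × 100) = 0.969960
Parallel (B and C): 1 − (1 − 0.960021)(1 − 0.889585) = 0.995586
Series (A and [0.995586]): 0.780360 × 0.995586 = 0.776915
Parallel ([0.776915], D, and E): 1 − (1 − 0.776915)(1 − 0.729789)(1 − 0.969960) = 0.9982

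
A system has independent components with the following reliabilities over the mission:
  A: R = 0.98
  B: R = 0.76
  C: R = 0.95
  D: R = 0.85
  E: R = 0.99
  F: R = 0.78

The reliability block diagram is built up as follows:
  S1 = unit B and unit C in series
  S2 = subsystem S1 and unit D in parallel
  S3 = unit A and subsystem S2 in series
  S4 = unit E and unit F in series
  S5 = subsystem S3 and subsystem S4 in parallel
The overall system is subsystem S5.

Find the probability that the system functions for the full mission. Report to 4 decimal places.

0.9861

Series (B and C): 0.760000 × 0.950000 = 0.722000
Parallel ([0.722000] and D): 1 − (1 − 0.722000)(1 − 0.850000) = 0.958300
Series (A and [0.958300]): 0.980000 × 0.958300 = 0.939134
Series (E and F): 0.990000 × 0.780000 = 0.772200
Parallel ([0.939134] and [0.772200]): 1 − (1 − 0.939134)(1 − 0.772200) = 0.9861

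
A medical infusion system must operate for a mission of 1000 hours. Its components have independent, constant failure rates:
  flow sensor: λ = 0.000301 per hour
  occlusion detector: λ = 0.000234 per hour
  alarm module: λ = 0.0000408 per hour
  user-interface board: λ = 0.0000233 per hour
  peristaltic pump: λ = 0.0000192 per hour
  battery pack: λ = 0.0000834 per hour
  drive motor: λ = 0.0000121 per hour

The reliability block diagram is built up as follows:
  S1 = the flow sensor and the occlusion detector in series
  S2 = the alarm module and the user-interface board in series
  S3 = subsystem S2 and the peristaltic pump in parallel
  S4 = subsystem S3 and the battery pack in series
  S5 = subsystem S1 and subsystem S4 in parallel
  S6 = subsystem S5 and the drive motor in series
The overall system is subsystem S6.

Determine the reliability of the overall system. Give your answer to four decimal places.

0.9548

R(flow sensor) = exp(−0.000301 × 1000) = 0.740078
R(occlusion detector) = exp(−0.000234 × 1000) = 0.791362
R(alarm module) = exp(−0.0000408 × 1000) = 0.960021
R(user-interface board) = exp(−0.0000233 × 1000) = 0.976969
R(peristaltic pump) = exp(−0.0000192 × 1000) = 0.980983
R(battery pack) = exp(−0.0000834 × 1000) = 0.919983
R(drive motor) = exp(−0.0000121 × 1000) = 0.987973
Series (flow sensor and occlusion detector): 0.740078 × 0.791362 = 0.585670
Series (alarm module and user-interface board): 0.960021 × 0.976969 = 0.937911
Parallel ([0.937911] and peristaltic pump): 1 − (1 − 0.937911)(1 − 0.980983) = 0.998819
Series ([0.998819] and battery pack): 0.998819 × 0.919983 = 0.918897
Parallel ([0.585670] and [0.918897]): 1 − (1 − 0.585670)(1 − 0.918897) = 0.966397
Series ([0.966397] and drive motor): 0.966397 × 0.987973 = 0.9548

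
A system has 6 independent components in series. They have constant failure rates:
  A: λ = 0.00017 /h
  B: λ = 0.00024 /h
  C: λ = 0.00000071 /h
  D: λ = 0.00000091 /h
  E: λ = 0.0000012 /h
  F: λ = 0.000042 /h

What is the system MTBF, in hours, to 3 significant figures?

Series of exponential components: λ_sys = Σ λ_i
λ_sys = 0.00017 + 0.00024 + 0.00000071 + 0.00000091 + 0.0000012 + 0.000042 = 4.5482e-04 /h
MTBF = 1 / λ_sys = 2200 h

2200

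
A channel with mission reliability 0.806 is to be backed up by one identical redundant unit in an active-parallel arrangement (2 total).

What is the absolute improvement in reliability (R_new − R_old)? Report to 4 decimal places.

R_before = 0.806
R_after = 1 − (1 − 0.806)^2 = 0.9624
ΔR = 0.9624 − 0.806 = 0.1564

0.1564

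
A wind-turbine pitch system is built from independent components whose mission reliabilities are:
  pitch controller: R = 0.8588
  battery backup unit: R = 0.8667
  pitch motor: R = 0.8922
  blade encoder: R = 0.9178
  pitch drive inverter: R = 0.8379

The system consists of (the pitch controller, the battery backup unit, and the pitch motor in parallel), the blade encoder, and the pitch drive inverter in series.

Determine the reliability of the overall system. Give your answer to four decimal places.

Parallel (pitch controller, battery backup unit, and pitch motor): 1 − (1 − 0.858800)(1 − 0.866700)(1 − 0.892200) = 0.997971
Series ([0.997971], blade encoder, and pitch drive inverter): 0.997971 × 0.917800 × 0.837900 = 0.7675

0.7675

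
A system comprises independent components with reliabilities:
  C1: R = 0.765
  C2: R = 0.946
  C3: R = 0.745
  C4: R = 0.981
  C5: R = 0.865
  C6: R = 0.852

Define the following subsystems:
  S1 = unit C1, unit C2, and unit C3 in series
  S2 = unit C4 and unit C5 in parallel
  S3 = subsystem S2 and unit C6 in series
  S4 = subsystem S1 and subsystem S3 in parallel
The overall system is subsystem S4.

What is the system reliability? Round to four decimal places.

0.9308

Series (C1, C2, and C3): 0.765000 × 0.946000 × 0.745000 = 0.539149
Parallel (C4 and C5): 1 − (1 − 0.981000)(1 − 0.865000) = 0.997435
Series ([0.997435] and C6): 0.997435 × 0.852000 = 0.849815
Parallel ([0.539149] and [0.849815]): 1 − (1 − 0.539149)(1 − 0.849815) = 0.9308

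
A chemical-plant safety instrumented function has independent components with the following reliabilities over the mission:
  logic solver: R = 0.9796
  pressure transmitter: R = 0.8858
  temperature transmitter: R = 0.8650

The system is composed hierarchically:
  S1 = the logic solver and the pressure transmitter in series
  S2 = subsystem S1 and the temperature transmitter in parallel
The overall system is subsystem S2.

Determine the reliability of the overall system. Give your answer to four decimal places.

0.9821

Series (logic solver and pressure transmitter): 0.979600 × 0.885800 = 0.867730
Parallel ([0.867730] and temperature transmitter): 1 − (1 − 0.867730)(1 − 0.865000) = 0.9821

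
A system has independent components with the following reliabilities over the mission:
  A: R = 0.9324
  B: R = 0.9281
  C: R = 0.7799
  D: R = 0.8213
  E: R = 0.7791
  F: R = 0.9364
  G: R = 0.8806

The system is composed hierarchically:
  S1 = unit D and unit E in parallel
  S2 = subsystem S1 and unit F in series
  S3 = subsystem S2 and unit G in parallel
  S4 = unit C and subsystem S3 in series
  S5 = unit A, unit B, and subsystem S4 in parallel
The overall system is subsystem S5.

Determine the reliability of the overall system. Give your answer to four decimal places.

0.9989

Parallel (D and E): 1 − (1 − 0.821300)(1 − 0.779100) = 0.960525
Series ([0.960525] and F): 0.960525 × 0.936400 = 0.899436
Parallel ([0.899436] and G): 1 − (1 − 0.899436)(1 − 0.880600) = 0.987993
Series (C and [0.987993]): 0.779900 × 0.987993 = 0.770536
Parallel (A, B, and [0.770536]): 1 − (1 − 0.932400)(1 − 0.928100)(1 − 0.770536) = 0.9989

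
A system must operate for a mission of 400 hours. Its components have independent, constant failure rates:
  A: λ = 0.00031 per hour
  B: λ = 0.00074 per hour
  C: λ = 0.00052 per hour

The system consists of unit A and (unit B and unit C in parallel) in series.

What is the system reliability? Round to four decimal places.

R(A) = exp(−0.00031 × 400) = 0.883380
R(B) = exp(−0.00074 × 400) = 0.743787
R(C) = exp(−0.00052 × 400) = 0.812207
Parallel (B and C): 1 − (1 − 0.743787)(1 − 0.812207) = 0.951885
Series (A and [0.951885]): 0.883380 × 0.951885 = 0.8409

0.8409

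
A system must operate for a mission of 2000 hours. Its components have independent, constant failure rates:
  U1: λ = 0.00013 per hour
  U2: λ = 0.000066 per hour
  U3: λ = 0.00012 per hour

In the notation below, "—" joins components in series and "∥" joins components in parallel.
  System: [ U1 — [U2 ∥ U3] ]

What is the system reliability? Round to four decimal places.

R(U1) = exp(−0.00013 × 2000) = 0.771052
R(U2) = exp(−0.000066 × 2000) = 0.876341
R(U3) = exp(−0.00012 × 2000) = 0.786628
Parallel (U2 and U3): 1 − (1 − 0.876341)(1 − 0.786628) = 0.973615
Series (U1 and [0.973615]): 0.771052 × 0.973615 = 0.7507

0.7507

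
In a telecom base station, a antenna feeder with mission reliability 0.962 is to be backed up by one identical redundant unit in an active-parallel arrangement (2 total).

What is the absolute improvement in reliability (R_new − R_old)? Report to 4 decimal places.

R_before = 0.962
R_after = 1 − (1 − 0.962)^2 = 0.9986
ΔR = 0.9986 − 0.962 = 0.0366

0.0366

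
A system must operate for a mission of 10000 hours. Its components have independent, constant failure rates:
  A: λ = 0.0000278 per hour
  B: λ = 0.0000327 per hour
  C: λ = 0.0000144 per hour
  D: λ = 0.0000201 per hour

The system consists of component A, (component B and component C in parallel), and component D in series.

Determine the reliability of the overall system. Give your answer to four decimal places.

0.5962

R(A) = exp(−0.0000278 × 10000) = 0.757297
R(B) = exp(−0.0000327 × 10000) = 0.721084
R(C) = exp(−0.0000144 × 10000) = 0.865888
R(D) = exp(−0.0000201 × 10000) = 0.817912
Parallel (B and C): 1 − (1 − 0.721084)(1 − 0.865888) = 0.962594
Series (A, [0.962594], and D): 0.757297 × 0.962594 × 0.817912 = 0.5962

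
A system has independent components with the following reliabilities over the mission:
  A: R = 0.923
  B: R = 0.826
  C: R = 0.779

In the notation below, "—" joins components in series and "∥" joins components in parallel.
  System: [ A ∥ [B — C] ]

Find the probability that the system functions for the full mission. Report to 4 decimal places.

Series (B and C): 0.826000 × 0.779000 = 0.643454
Parallel (A and [0.643454]): 1 − (1 − 0.923000)(1 − 0.643454) = 0.9725

0.9725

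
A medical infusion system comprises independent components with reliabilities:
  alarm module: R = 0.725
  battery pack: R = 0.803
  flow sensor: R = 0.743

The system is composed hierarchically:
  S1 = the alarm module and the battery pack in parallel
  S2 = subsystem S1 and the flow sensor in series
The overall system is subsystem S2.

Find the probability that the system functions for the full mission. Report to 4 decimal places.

Parallel (alarm module and battery pack): 1 − (1 − 0.725000)(1 − 0.803000) = 0.945825
Series ([0.945825] and flow sensor): 0.945825 × 0.743000 = 0.7027

0.7027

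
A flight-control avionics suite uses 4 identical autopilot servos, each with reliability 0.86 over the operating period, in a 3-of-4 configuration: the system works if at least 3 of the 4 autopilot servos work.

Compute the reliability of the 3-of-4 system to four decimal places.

0.9032

R = Σ_{i=3}^{4} C(4,i) p^i (1−p)^{4−i} with p = 0.86
C(4,3)·0.86^3·0.14^1 = 0.356191
C(4,4)·0.86^4·0.14^0 = 0.547008
Sum = 0.9032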